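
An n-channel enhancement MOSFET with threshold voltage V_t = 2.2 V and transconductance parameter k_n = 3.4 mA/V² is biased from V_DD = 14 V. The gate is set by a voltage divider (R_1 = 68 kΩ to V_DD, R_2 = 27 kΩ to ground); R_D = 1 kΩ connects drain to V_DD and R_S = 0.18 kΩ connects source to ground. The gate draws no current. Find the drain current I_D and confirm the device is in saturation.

I_D ≈ 2.8 mA

V_G = V_DD·R_2/(R_1+R_2) = 14×27/95 = 3.98 V.
Assume saturation: I_D = (k_n/2)(V_GS − V_t)² with V_GS = V_G − I_D·R_S = 3.98 − 0.18·I_D.
Substituting gives 0.0551·I_D² − 2.09·I_D + 5.38 = 0, with roots I_D = 2.78 or 35.1 mA.
The root I_D = 35.1 mA gives V_GS = -2.35 V ≤ V_t, so take I_D = 2.78 mA.
Then V_GS = 3.48 V and V_DS = V_DD − I_D(R_D+R_S) = 14 − 2.78×1.18 = 10.7 V.
Saturation requires V_DS ≥ V_GS − V_t = 1.28 V; 10.7 ≥ 1.28 ✓.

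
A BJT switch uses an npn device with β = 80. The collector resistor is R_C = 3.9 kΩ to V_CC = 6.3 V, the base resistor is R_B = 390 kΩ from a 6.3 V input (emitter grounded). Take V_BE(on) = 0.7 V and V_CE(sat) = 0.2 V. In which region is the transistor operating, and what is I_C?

active; I_C ≈ 1.1 mA

Assume active. Base-emitter loop: I_B = (V_BB − V_BE)/R_B = (6.3 − 0.7)/390 = 0.0144 mA.
I_C = β·I_B = 80×0.0144 = 1.15 mA.
V_CE = V_CC − I_C·R_C = 6.3 − 1.15×3.9 = 1.82 V > V_CE(sat), so the active-region assumption holds.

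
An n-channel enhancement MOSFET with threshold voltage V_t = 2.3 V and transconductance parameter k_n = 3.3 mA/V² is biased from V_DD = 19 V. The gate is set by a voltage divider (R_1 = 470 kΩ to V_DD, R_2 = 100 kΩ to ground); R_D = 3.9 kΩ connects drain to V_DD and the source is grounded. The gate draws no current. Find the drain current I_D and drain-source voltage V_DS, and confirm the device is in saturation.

V_G = V_DD·R_2/(R_1+R_2) = 19×100/570 = 3.33 V. With the source grounded, V_GS = V_G = 3.33 V.
Assume saturation: I_D = (k_n/2)(V_GS − V_t)² = (3.3/2)×(3.33 − 2.3)² = 1.65×1.03² = 1.76 mA.
V_DS = V_DD − I_D·R_D = 19 − 1.76×3.9 = 12.1 V.
Saturation requires V_DS ≥ V_GS − V_t = 1.03 V; 12.1 ≥ 1.03 ✓.

I_D ≈ 1.8 mA, V_DS ≈ 12 V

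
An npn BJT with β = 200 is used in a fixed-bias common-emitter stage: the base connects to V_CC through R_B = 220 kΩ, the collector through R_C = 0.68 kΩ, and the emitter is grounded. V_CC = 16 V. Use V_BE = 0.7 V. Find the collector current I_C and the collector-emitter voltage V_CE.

Base loop: V_CC = I_B·R_B + V_BE, so I_B = (16 − 0.7)/220 kΩ = 0.0695 mA.
In the active region I_C = β·I_B = 200 × 0.0695 = 13.9 mA.
Collector loop: V_CE = V_CC − I_C·R_C = 16 − 13.9×0.68 = 6.54 V.
Since V_CE = 6.54 V > V_CE(sat) ≈ 0.2 V, the transistor is in the active region as assumed.

I_C ≈ 14 mA, V_CE ≈ 6.5 V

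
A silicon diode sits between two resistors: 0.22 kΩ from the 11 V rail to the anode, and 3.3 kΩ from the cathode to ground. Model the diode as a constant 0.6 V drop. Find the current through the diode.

The two resistors are in series with the diode, so KVL gives 11 = I·0.22 + 0.6 + I·3.3.
I = (11 − 0.6) / (0.22 + 3.3) kΩ = 10.4 / 3.52 = 2.95 mA.

I ≈ 3 mA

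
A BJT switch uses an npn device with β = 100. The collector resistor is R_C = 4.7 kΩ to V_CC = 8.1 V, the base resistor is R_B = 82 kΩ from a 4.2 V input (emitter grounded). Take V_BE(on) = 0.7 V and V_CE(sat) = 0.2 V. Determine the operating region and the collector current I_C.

Assume active: I_B = (4.2 − 0.7)/82 = 0.0427 mA, giving I_C = β·I_B = 4.27 mA.
But then V_CE = 8.1 − 4.27×4.7 = -12 V < V_CE(sat) = 0.2 V — impossible in the active region.
So the transistor is saturated. With V_CE = 0.2 V, I_C = (V_CC − 0.2)/R_C = 7.9/4.7 = 1.68 mA.
Check: β·I_B = 4.27 mA > I_C = 1.68 mA, confirming saturation.

saturation; I_C ≈ 1.7 mA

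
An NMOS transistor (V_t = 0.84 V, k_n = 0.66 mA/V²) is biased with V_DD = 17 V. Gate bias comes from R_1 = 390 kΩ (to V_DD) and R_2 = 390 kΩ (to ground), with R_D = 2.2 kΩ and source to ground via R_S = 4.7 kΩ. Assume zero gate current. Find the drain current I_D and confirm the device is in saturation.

I_D ≈ 1.2 mA

V_G = V_DD·R_2/(R_1+R_2) = 17×390/780 = 8.5 V.
Assume saturation: I_D = (k_n/2)(V_GS − V_t)² with V_GS = V_G − I_D·R_S = 8.5 − 4.7·I_D.
Substituting gives 7.29·I_D² − 24.8·I_D + 19.4 = 0, with roots I_D = 1.22 or 2.18 mA.
The root I_D = 2.18 mA gives V_GS = -1.73 V ≤ V_t, so take I_D = 1.22 mA.
Then V_GS = 2.76 V and V_DS = V_DD − I_D(R_D+R_S) = 17 − 1.22×6.9 = 8.58 V.
Saturation requires V_DS ≥ V_GS − V_t = 1.92 V; 8.58 ≥ 1.92 ✓.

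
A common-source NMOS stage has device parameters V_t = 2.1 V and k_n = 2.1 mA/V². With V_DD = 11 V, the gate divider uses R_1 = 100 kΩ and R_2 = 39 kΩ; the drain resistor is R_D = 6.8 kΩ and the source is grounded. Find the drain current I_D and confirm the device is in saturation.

V_G = V_DD·R_2/(R_1+R_2) = 11×39/139 = 3.09 V. With the source grounded, V_GS = V_G = 3.09 V.
Assume saturation: I_D = (k_n/2)(V_GS − V_t)² = (2.1/2)×(3.09 − 2.1)² = 1.05×0.986² = 1.02 mA.
V_DS = V_DD − I_D·R_D = 11 − 1.02×6.8 = 4.05 V.
Saturation requires V_DS ≥ V_GS − V_t = 0.986 V; 4.05 ≥ 0.986 ✓.

I_D ≈ 1 mA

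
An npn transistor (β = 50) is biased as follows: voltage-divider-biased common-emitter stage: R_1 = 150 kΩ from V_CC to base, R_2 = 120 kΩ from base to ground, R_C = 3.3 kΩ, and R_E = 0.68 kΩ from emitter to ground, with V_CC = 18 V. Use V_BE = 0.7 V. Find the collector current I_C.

I_C ≈ 3.6 mA

Thevenize the base divider: V_Th = V_CC·R_2/(R_1+R_2) = 18×120/270 = 8 V, R_Th = R_1‖R_2 = 66.7 kΩ.
Base-emitter loop: V_Th = I_B·R_Th + V_BE + (β+1)I_B·R_E, so I_B = (8 − 0.7) / (66.7 + 51×0.68) = 0.072 mA.
I_C = β·I_B = 50×0.072 = 3.6 mA, and I_E = (β+1)I_B = 3.67 mA.
V_CE = V_CC − I_C·R_C − I_E·R_E = 18 − 3.6×3.3 − 3.67×0.68 = 3.62 V.
V_CE = 3.62 V > 0.2 V confirms active-region operation.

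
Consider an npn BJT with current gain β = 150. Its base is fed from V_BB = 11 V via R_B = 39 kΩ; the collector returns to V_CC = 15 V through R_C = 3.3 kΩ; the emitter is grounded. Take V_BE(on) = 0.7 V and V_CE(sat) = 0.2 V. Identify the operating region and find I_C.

Assume active: I_B = (11 − 0.7)/39 = 0.264 mA, giving I_C = β·I_B = 39.6 mA.
But then V_CE = 15 − 39.6×3.3 = -116 V < V_CE(sat) = 0.2 V — impossible in the active region.
So the transistor is saturated. With V_CE = 0.2 V, I_C = (V_CC − 0.2)/R_C = 14.8/3.3 = 4.48 mA.
Check: β·I_B = 39.6 mA > I_C = 4.48 mA, confirming saturation.

saturation; I_C ≈ 4.5 mA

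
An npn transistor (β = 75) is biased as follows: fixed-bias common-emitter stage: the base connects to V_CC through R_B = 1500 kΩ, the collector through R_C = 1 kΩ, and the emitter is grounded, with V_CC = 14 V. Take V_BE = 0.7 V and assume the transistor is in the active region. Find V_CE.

Base loop: V_CC = I_B·R_B + V_BE, so I_B = (14 − 0.7)/1500 kΩ = 0.00887 mA.
In the active region I_C = β·I_B = 75 × 0.00887 = 0.665 mA.
Collector loop: V_CE = V_CC − I_C·R_C = 14 − 0.665×1 = 13.3 V.
Since V_CE = 13.3 V > V_CE(sat) ≈ 0.2 V, the transistor is in the active region as assumed.

V_CE ≈ 13 V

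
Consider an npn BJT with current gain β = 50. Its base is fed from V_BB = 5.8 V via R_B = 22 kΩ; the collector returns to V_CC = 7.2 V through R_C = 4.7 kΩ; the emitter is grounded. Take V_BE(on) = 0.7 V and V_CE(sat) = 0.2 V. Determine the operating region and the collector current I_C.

Assume active: I_B = (5.8 − 0.7)/22 = 0.232 mA, giving I_C = β·I_B = 11.6 mA.
But then V_CE = 7.2 − 11.6×4.7 = -47.3 V < V_CE(sat) = 0.2 V — impossible in the active region.
So the transistor is saturated. With V_CE = 0.2 V, I_C = (V_CC − 0.2)/R_C = 7/4.7 = 1.49 mA.
Check: β·I_B = 11.6 mA > I_C = 1.49 mA, confirming saturation.

saturation; I_C ≈ 1.5 mA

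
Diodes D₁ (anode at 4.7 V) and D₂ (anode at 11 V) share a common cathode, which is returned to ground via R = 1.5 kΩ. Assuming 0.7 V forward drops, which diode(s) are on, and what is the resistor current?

Only D₂ conducts; I_R ≈ 6.9 mA

Assume both conduct. Then node N would need to be at both 4.7−0.7 = 4 V and 11−0.7 = 10.3 V, which is impossible.
Assume only D₂ conducts: V_N = 11 − 0.7 = 10.3 V, so I_R = 10.3/1.5 = 6.87 mA.
Check D₁: its anode-to-cathode voltage is 4.7 − 10.3 = -5.6 V < 0.7 V, so it is off. The assumption is consistent.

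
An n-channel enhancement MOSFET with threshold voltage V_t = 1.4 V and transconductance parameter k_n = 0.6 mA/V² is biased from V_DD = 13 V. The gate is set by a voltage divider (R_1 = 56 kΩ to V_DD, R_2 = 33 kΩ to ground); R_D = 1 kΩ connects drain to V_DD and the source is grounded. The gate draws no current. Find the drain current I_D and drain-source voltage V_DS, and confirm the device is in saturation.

V_G = V_DD·R_2/(R_1+R_2) = 13×33/89 = 4.82 V. With the source grounded, V_GS = V_G = 4.82 V.
Assume saturation: I_D = (k_n/2)(V_GS − V_t)² = (0.6/2)×(4.82 − 1.4)² = 0.3×3.42² = 3.51 mA.
V_DS = V_DD − I_D·R_D = 13 − 3.51×1 = 9.49 V.
Saturation requires V_DS ≥ V_GS − V_t = 3.42 V; 9.49 ≥ 3.42 ✓.

I_D ≈ 3.5 mA, V_DS ≈ 9.5 V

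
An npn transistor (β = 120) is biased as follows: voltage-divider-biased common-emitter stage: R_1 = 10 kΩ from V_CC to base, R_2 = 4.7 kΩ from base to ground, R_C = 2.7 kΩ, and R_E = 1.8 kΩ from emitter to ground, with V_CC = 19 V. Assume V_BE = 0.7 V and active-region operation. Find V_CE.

V_CE ≈ 5.8 V

Thevenize the base divider: V_Th = V_CC·R_2/(R_1+R_2) = 19×4.7/14.7 = 6.07 V, R_Th = R_1‖R_2 = 3.2 kΩ.
Base-emitter loop: V_Th = I_B·R_Th + V_BE + (β+1)I_B·R_E, so I_B = (6.07 − 0.7) / (3.2 + 121×1.8) = 0.0243 mA.
I_C = β·I_B = 120×0.0243 = 2.92 mA, and I_E = (β+1)I_B = 2.94 mA.
V_CE = V_CC − I_C·R_C − I_E·R_E = 19 − 2.92×2.7 − 2.94×1.8 = 5.82 V.
V_CE = 5.82 V > 0.2 V confirms active-region operation.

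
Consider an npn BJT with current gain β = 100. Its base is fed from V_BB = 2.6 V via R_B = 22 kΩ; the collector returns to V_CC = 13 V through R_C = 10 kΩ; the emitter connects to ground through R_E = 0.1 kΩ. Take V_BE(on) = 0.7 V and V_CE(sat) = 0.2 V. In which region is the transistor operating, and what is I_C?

saturation; I_C ≈ 1.3 mA

Assume active: I_B = (2.6 − 0.7)/(22 + 101×0.1) = 0.0592 mA, I_C = β·I_B = 5.92 mA.
Then V_CE = 13 − 5.92×10 − 5.98×0.1 = -46.8 V < 0.2 V — the active assumption fails.
Re-solve with V_CE = 0.2 V. KCL at the emitter: V_E/R_E = (V_BB−0.7−V_E)/R_B + (V_CC−0.2−V_E)/R_C, giving V_E = 0.135 V.
I_C = (V_CC − 0.2 − V_E)/R_C = (12.8 − 0.135)/10 = 1.27 mA.
Check: I_B = (1.9 − 0.135)/22 = 0.0802 mA, and β·I_B = 8.02 mA > I_C, confirming saturation.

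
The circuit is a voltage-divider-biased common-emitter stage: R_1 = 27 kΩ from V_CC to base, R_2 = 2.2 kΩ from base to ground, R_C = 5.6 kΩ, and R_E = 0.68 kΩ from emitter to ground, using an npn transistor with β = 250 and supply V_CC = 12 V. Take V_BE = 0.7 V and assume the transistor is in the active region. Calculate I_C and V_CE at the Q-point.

I_C ≈ 0.3 mA, V_CE ≈ 10 V

Thevenize the base divider: V_Th = V_CC·R_2/(R_1+R_2) = 12×2.2/29.2 = 0.904 V, R_Th = R_1‖R_2 = 2.03 kΩ.
Base-emitter loop: V_Th = I_B·R_Th + V_BE + (β+1)I_B·R_E, so I_B = (0.904 − 0.7) / (2.03 + 251×0.68) = 0.00118 mA.
I_C = β·I_B = 250×0.00118 = 0.295 mA, and I_E = (β+1)I_B = 0.297 mA.
V_CE = V_CC − I_C·R_C − I_E·R_E = 12 − 0.295×5.6 − 0.297×0.68 = 10.1 V.
V_CE = 10.1 V > 0.2 V confirms active-region operation.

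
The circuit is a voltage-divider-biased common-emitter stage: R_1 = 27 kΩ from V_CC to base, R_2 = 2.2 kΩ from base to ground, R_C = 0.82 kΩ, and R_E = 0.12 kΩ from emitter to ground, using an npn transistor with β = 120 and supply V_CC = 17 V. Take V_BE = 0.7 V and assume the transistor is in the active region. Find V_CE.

Thevenize the base divider: V_Th = V_CC·R_2/(R_1+R_2) = 17×2.2/29.2 = 1.28 V, R_Th = R_1‖R_2 = 2.03 kΩ.
Base-emitter loop: V_Th = I_B·R_Th + V_BE + (β+1)I_B·R_E, so I_B = (1.28 − 0.7) / (2.03 + 121×0.12) = 0.0351 mA.
I_C = β·I_B = 120×0.0351 = 4.21 mA, and I_E = (β+1)I_B = 4.25 mA.
V_CE = V_CC − I_C·R_C − I_E·R_E = 17 − 4.21×0.82 − 4.25×0.12 = 13 V.
V_CE = 13 V > 0.2 V confirms active-region operation.

V_CE ≈ 13 V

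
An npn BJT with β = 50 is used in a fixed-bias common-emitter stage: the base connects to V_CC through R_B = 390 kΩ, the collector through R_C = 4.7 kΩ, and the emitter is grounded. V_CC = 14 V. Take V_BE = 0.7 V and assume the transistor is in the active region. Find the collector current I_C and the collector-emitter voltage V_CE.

I_C ≈ 1.7 mA, V_CE ≈ 6 V

Base loop: V_CC = I_B·R_B + V_BE, so I_B = (14 − 0.7)/390 kΩ = 0.0341 mA.
In the active region I_C = β·I_B = 50 × 0.0341 = 1.71 mA.
Collector loop: V_CE = V_CC − I_C·R_C = 14 − 1.71×4.7 = 5.99 V.
Since V_CE = 5.99 V > V_CE(sat) ≈ 0.2 V, the transistor is in the active region as assumed.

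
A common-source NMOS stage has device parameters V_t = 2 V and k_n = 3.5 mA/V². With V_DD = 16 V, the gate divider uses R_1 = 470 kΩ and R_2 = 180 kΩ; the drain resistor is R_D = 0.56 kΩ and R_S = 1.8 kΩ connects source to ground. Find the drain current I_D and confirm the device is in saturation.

I_D ≈ 0.94 mA

V_G = V_DD·R_2/(R_1+R_2) = 16×180/650 = 4.43 V.
Assume saturation: I_D = (k_n/2)(V_GS − V_t)² with V_GS = V_G − I_D·R_S = 4.43 − 1.8·I_D.
Substituting gives 5.67·I_D² − 16.3·I_D + 10.3 = 0, with roots I_D = 0.943 or 1.93 mA.
The root I_D = 1.93 mA gives V_GS = 0.949 V ≤ V_t, so take I_D = 0.943 mA.
Then V_GS = 2.73 V and V_DS = V_DD − I_D(R_D+R_S) = 16 − 0.943×2.36 = 13.8 V.
Saturation requires V_DS ≥ V_GS − V_t = 0.734 V; 13.8 ≥ 0.734 ✓.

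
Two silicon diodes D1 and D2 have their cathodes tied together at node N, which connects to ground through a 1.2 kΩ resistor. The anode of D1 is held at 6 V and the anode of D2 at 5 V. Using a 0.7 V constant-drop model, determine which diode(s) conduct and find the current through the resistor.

Assume both conduct. Then node N would need to be at both 6−0.7 = 5.3 V and 5−0.7 = 4.3 V, which is impossible.
Assume only D1 conducts: V_N = 6 − 0.7 = 5.3 V, so I_R = 5.3/1.2 = 4.42 mA.
Check D2: its anode-to-cathode voltage is 5 − 5.3 = -0.3 V < 0.7 V, so it is off. The assumption is consistent.

Only D1 conducts; I_R ≈ 4.4 mA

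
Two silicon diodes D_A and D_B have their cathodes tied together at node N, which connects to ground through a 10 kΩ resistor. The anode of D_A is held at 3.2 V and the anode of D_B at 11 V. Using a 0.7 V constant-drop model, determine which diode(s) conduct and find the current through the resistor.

Only D_B conducts; I_R ≈ 1 mA

Assume both conduct. Then node N would need to be at both 3.2−0.7 = 2.5 V and 11−0.7 = 10.3 V, which is impossible.
Assume only D_B conducts: V_N = 11 − 0.7 = 10.3 V, so I_R = 10.3/10 = 1.03 mA.
Check D_A: its anode-to-cathode voltage is 3.2 − 10.3 = -7.1 V < 0.7 V, so it is off. The assumption is consistent.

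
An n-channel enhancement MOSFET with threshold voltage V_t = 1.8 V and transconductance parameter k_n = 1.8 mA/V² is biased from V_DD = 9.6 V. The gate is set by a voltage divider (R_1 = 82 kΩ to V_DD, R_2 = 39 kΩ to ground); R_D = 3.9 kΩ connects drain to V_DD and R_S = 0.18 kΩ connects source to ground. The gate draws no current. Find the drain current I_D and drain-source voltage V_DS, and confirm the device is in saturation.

I_D ≈ 1.1 mA, V_DS ≈ 5.2 V

V_G = V_DD·R_2/(R_1+R_2) = 9.6×39/121 = 3.09 V.
Assume saturation: I_D = (k_n/2)(V_GS − V_t)² with V_GS = V_G − I_D·R_S = 3.09 − 0.18·I_D.
Substituting gives 0.0292·I_D² − 1.42·I_D + 1.51 = 0, with roots I_D = 1.09 or 47.6 mA.
The root I_D = 47.6 mA gives V_GS = -5.47 V ≤ V_t, so take I_D = 1.09 mA.
Then V_GS = 2.9 V and V_DS = V_DD − I_D(R_D+R_S) = 9.6 − 1.09×4.08 = 5.17 V.
Saturation requires V_DS ≥ V_GS − V_t = 1.1 V; 5.17 ≥ 1.1 ✓.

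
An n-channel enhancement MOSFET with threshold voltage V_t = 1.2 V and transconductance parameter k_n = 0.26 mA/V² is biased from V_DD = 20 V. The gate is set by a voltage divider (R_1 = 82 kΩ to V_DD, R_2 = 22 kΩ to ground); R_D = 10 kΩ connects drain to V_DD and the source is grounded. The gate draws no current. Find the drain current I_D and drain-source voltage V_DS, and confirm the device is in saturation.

I_D ≈ 1.2 mA, V_DS ≈ 8.1 V

V_G = V_DD·R_2/(R_1+R_2) = 20×22/104 = 4.23 V. With the source grounded, V_GS = V_G = 4.23 V.
Assume saturation: I_D = (k_n/2)(V_GS − V_t)² = (0.26/2)×(4.23 − 1.2)² = 0.13×3.03² = 1.19 mA.
V_DS = V_DD − I_D·R_D = 20 − 1.19×10 = 8.06 V.
Saturation requires V_DS ≥ V_GS − V_t = 3.03 V; 8.06 ≥ 3.03 ✓.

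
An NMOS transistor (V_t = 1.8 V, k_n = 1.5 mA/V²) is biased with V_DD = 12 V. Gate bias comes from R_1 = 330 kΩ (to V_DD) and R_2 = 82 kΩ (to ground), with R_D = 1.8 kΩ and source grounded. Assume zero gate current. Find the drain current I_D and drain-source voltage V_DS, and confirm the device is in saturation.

I_D ≈ 0.26 mA, V_DS ≈ 12 V

V_G = V_DD·R_2/(R_1+R_2) = 12×82/412 = 2.39 V. With the source grounded, V_GS = V_G = 2.39 V.
Assume saturation: I_D = (k_n/2)(V_GS − V_t)² = (1.5/2)×(2.39 − 1.8)² = 0.75×0.588² = 0.26 mA.
V_DS = V_DD − I_D·R_D = 12 − 0.26×1.8 = 11.5 V.
Saturation requires V_DS ≥ V_GS − V_t = 0.588 V; 11.5 ≥ 0.588 ✓.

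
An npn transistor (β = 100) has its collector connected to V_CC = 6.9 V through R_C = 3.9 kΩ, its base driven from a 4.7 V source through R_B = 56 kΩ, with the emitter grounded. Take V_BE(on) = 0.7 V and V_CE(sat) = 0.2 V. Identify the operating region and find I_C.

saturation; I_C ≈ 1.7 mA

Assume active: I_B = (4.7 − 0.7)/56 = 0.0714 mA, giving I_C = β·I_B = 7.14 mA.
But then V_CE = 6.9 − 7.14×3.9 = -21 V < V_CE(sat) = 0.2 V — impossible in the active region.
So the transistor is saturated. With V_CE = 0.2 V, I_C = (V_CC − 0.2)/R_C = 6.7/3.9 = 1.72 mA.
Check: β·I_B = 7.14 mA > I_C = 1.72 mA, confirming saturation.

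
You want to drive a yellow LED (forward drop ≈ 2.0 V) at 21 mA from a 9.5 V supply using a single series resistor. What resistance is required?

The resistor drops V_S − V_D = 9.5 − 2.0 = 7.5 V at 21 mA.
R = 7.5 V / 21 mA = 0.357 kΩ.

R ≈ 0.36 kΩ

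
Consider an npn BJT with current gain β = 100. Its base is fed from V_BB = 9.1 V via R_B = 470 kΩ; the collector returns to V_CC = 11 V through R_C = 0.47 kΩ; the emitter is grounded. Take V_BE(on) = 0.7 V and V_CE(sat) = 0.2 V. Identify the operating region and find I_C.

active; I_C ≈ 1.8 mA

Assume active. Base-emitter loop: I_B = (V_BB − V_BE)/R_B = (9.1 − 0.7)/470 = 0.0179 mA.
I_C = β·I_B = 100×0.0179 = 1.79 mA.
V_CE = V_CC − I_C·R_C = 11 − 1.79×0.47 = 10.2 V > V_CE(sat), so the active-region assumption holds.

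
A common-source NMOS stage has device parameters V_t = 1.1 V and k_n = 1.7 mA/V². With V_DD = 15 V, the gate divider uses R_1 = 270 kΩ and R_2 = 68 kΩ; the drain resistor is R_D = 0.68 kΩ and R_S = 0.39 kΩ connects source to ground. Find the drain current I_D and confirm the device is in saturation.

V_G = V_DD·R_2/(R_1+R_2) = 15×68/338 = 3.02 V.
Assume saturation: I_D = (k_n/2)(V_GS − V_t)² with V_GS = V_G − I_D·R_S = 3.02 − 0.39·I_D.
Substituting gives 0.129·I_D² − 2.27·I_D + 3.13 = 0, with roots I_D = 1.51 or 16.1 mA.
The root I_D = 16.1 mA gives V_GS = -3.25 V ≤ V_t, so take I_D = 1.51 mA.
Then V_GS = 2.43 V and V_DS = V_DD − I_D(R_D+R_S) = 15 − 1.51×1.07 = 13.4 V.
Saturation requires V_DS ≥ V_GS − V_t = 1.33 V; 13.4 ≥ 1.33 ✓.

I_D ≈ 1.5 mA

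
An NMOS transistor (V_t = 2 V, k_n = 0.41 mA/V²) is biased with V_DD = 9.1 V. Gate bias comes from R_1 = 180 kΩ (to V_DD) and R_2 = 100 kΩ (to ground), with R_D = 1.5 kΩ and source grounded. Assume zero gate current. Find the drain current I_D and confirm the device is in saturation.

V_G = V_DD·R_2/(R_1+R_2) = 9.1×100/280 = 3.25 V. With the source grounded, V_GS = V_G = 3.25 V.
Assume saturation: I_D = (k_n/2)(V_GS − V_t)² = (0.41/2)×(3.25 − 2)² = 0.205×1.25² = 0.32 mA.
V_DS = V_DD − I_D·R_D = 9.1 − 0.32×1.5 = 8.62 V.
Saturation requires V_DS ≥ V_GS − V_t = 1.25 V; 8.62 ≥ 1.25 ✓.

I_D ≈ 0.32 mA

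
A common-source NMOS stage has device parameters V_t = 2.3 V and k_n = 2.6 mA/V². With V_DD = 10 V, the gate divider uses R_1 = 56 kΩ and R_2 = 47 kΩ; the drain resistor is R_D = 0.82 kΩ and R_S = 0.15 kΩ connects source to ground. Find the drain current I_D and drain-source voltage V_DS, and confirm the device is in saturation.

V_G = V_DD·R_2/(R_1+R_2) = 10×47/103 = 4.56 V.
Assume saturation: I_D = (k_n/2)(V_GS − V_t)² with V_GS = V_G − I_D·R_S = 4.56 − 0.15·I_D.
Substituting gives 0.0292·I_D² − 1.88·I_D + 6.66 = 0, with roots I_D = 3.76 or 60.6 mA.
The root I_D = 60.6 mA gives V_GS = -4.53 V ≤ V_t, so take I_D = 3.76 mA.
Then V_GS = 4 V and V_DS = V_DD − I_D(R_D+R_S) = 10 − 3.76×0.97 = 6.36 V.
Saturation requires V_DS ≥ V_GS − V_t = 1.7 V; 6.36 ≥ 1.7 ✓.

I_D ≈ 3.8 mA, V_DS ≈ 6.4 V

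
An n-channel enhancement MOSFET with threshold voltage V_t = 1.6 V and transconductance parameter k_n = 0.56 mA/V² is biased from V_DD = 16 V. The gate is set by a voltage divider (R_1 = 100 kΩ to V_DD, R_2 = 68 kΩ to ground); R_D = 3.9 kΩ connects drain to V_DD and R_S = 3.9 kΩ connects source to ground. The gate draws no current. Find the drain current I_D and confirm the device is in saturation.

V_G = V_DD·R_2/(R_1+R_2) = 16×68/168 = 6.48 V.
Assume saturation: I_D = (k_n/2)(V_GS − V_t)² with V_GS = V_G − I_D·R_S = 6.48 − 3.9·I_D.
Substituting gives 4.26·I_D² − 11.6·I_D + 6.66 = 0, with roots I_D = 0.813 or 1.92 mA.
The root I_D = 1.92 mA gives V_GS = -1.02 V ≤ V_t, so take I_D = 0.813 mA.
Then V_GS = 3.3 V and V_DS = V_DD − I_D(R_D+R_S) = 16 − 0.813×7.8 = 9.66 V.
Saturation requires V_DS ≥ V_GS − V_t = 1.7 V; 9.66 ≥ 1.7 ✓.

I_D ≈ 0.81 mA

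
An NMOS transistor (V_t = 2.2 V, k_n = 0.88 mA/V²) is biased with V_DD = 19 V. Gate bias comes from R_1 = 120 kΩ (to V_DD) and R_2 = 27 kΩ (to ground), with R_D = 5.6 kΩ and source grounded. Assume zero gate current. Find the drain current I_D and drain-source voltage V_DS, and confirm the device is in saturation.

V_G = V_DD·R_2/(R_1+R_2) = 19×27/147 = 3.49 V. With the source grounded, V_GS = V_G = 3.49 V.
Assume saturation: I_D = (k_n/2)(V_GS − V_t)² = (0.88/2)×(3.49 − 2.2)² = 0.44×1.29² = 0.732 mA.
V_DS = V_DD − I_D·R_D = 19 − 0.732×5.6 = 14.9 V.
Saturation requires V_DS ≥ V_GS − V_t = 1.29 V; 14.9 ≥ 1.29 ✓.

I_D ≈ 0.73 mA, V_DS ≈ 15 V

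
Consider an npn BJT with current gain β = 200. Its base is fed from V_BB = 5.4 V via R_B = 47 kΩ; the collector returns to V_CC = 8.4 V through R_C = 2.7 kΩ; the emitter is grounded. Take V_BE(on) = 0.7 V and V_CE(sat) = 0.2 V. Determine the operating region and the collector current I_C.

Assume active: I_B = (5.4 − 0.7)/47 = 0.1 mA, giving I_C = β·I_B = 20 mA.
But then V_CE = 8.4 − 20×2.7 = -45.6 V < V_CE(sat) = 0.2 V — impossible in the active region.
So the transistor is saturated. With V_CE = 0.2 V, I_C = (V_CC − 0.2)/R_C = 8.2/2.7 = 3.04 mA.
Check: β·I_B = 20 mA > I_C = 3.04 mA, confirming saturation.

saturation; I_C ≈ 3 mA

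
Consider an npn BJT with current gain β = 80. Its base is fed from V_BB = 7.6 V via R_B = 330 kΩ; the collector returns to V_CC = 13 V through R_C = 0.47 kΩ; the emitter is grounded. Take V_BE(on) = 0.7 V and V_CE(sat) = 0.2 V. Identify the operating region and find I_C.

active; I_C ≈ 1.7 mA

Assume active. Base-emitter loop: I_B = (V_BB − V_BE)/R_B = (7.6 − 0.7)/330 = 0.0209 mA.
I_C = β·I_B = 80×0.0209 = 1.67 mA.
V_CE = V_CC − I_C·R_C = 13 − 1.67×0.47 = 12.2 V > V_CE(sat), so the active-region assumption holds.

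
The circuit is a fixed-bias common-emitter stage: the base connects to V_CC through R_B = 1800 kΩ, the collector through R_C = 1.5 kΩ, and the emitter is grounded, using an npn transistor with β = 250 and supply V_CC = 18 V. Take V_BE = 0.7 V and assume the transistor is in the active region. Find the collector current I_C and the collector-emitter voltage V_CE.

Base loop: V_CC = I_B·R_B + V_BE, so I_B = (18 − 0.7)/1800 kΩ = 0.00961 mA.
In the active region I_C = β·I_B = 250 × 0.00961 = 2.4 mA.
Collector loop: V_CE = V_CC − I_C·R_C = 18 − 2.4×1.5 = 14.4 V.
Since V_CE = 14.4 V > V_CE(sat) ≈ 0.2 V, the transistor is in the active region as assumed.

I_C ≈ 2.4 mA, V_CE ≈ 14 V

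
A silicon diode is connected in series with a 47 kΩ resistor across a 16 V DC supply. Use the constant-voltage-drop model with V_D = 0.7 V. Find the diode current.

I ≈ 0.33 mA

KVL around the loop: 16 = V_D + I·R = 0.7 + I × 47 kΩ.
So I = (16 − 0.7) / 47 kΩ = 15.3 / 47 = 0.326 mA.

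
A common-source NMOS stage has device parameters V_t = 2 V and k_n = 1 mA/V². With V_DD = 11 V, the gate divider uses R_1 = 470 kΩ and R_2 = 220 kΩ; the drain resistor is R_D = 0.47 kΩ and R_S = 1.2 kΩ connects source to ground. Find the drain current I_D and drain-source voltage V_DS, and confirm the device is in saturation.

V_G = V_DD·R_2/(R_1+R_2) = 11×220/690 = 3.51 V.
Assume saturation: I_D = (k_n/2)(V_GS − V_t)² with V_GS = V_G − I_D·R_S = 3.51 − 1.2·I_D.
Substituting gives 0.72·I_D² − 2.81·I_D + 1.14 = 0, with roots I_D = 0.458 or 3.44 mA.
The root I_D = 3.44 mA gives V_GS = -0.624 V ≤ V_t, so take I_D = 0.458 mA.
Then V_GS = 2.96 V and V_DS = V_DD − I_D(R_D+R_S) = 11 − 0.458×1.67 = 10.2 V.
Saturation requires V_DS ≥ V_GS − V_t = 0.957 V; 10.2 ≥ 0.957 ✓.

I_D ≈ 0.46 mA, V_DS ≈ 10 V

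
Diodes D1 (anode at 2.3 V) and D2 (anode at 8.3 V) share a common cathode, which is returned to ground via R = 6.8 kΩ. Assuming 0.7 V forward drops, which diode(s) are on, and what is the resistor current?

Assume both conduct. Then node N would need to be at both 2.3−0.7 = 1.6 V and 8.3−0.7 = 7.6 V, which is impossible.
Assume only D2 conducts: V_N = 8.3 − 0.7 = 7.6 V, so I_R = 7.6/6.8 = 1.12 mA.
Check D1: its anode-to-cathode voltage is 2.3 − 7.6 = -5.3 V < 0.7 V, so it is off. The assumption is consistent.

Only D2 conducts; I_R ≈ 1.1 mA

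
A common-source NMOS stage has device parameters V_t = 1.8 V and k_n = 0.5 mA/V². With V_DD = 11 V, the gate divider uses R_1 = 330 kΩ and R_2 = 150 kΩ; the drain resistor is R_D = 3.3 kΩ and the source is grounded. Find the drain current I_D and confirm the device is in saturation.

I_D ≈ 0.67 mA

V_G = V_DD·R_2/(R_1+R_2) = 11×150/480 = 3.44 V. With the source grounded, V_GS = V_G = 3.44 V.
Assume saturation: I_D = (k_n/2)(V_GS − V_t)² = (0.5/2)×(3.44 − 1.8)² = 0.25×1.64² = 0.67 mA.
V_DS = V_DD − I_D·R_D = 11 − 0.67×3.3 = 8.79 V.
Saturation requires V_DS ≥ V_GS − V_t = 1.64 V; 8.79 ≥ 1.64 ✓.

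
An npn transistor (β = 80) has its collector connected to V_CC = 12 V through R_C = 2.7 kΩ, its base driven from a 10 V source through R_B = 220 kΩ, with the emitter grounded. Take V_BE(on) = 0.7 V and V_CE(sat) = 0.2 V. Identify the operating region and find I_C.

active; I_C ≈ 3.4 mA

Assume active. Base-emitter loop: I_B = (V_BB − V_BE)/R_B = (10 − 0.7)/220 = 0.0423 mA.
I_C = β·I_B = 80×0.0423 = 3.38 mA.
V_CE = V_CC − I_C·R_C = 12 − 3.38×2.7 = 2.87 V > V_CE(sat), so the active-region assumption holds.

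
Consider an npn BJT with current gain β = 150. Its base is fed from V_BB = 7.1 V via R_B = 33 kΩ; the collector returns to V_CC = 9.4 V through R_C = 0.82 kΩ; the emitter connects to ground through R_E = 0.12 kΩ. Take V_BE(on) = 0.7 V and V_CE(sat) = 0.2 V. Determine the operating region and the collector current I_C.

saturation; I_C ≈ 9.8 mA

Assume active: I_B = (7.1 − 0.7)/(33 + 151×0.12) = 0.125 mA, I_C = β·I_B = 18.8 mA.
Then V_CE = 9.4 − 18.8×0.82 − 18.9×0.12 = -8.27 V < 0.2 V — the active assumption fails.
Re-solve with V_CE = 0.2 V. KCL at the emitter: V_E/R_E = (V_BB−0.7−V_E)/R_B + (V_CC−0.2−V_E)/R_C, giving V_E = 1.19 V.
I_C = (V_CC − 0.2 − V_E)/R_C = (9.2 − 1.19)/0.82 = 9.77 mA.
Check: I_B = (6.4 − 1.19)/33 = 0.158 mA, and β·I_B = 23.7 mA > I_C, confirming saturation.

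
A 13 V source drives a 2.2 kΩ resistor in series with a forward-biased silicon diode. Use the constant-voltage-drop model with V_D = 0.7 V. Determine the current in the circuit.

I ≈ 5.6 mA

KVL around the loop: 13 = V_D + I·R = 0.7 + I × 2.2 kΩ.
So I = (13 − 0.7) / 2.2 kΩ = 12.3 / 2.2 = 5.59 mA.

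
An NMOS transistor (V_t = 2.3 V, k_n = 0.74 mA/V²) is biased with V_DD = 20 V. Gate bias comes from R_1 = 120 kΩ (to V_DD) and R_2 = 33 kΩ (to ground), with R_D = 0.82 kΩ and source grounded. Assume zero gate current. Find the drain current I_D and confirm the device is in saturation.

V_G = V_DD·R_2/(R_1+R_2) = 20×33/153 = 4.31 V. With the source grounded, V_GS = V_G = 4.31 V.
Assume saturation: I_D = (k_n/2)(V_GS − V_t)² = (0.74/2)×(4.31 − 2.3)² = 0.37×2.01² = 1.5 mA.
V_DS = V_DD − I_D·R_D = 20 − 1.5×0.82 = 18.8 V.
Saturation requires V_DS ≥ V_GS − V_t = 2.01 V; 18.8 ≥ 2.01 ✓.

I_D ≈ 1.5 mA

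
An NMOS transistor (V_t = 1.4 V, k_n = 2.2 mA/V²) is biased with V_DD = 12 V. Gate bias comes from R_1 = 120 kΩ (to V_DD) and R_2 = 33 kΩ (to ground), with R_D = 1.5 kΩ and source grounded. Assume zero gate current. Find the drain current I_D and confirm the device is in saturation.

V_G = V_DD·R_2/(R_1+R_2) = 12×33/153 = 2.59 V. With the source grounded, V_GS = V_G = 2.59 V.
Assume saturation: I_D = (k_n/2)(V_GS − V_t)² = (2.2/2)×(2.59 − 1.4)² = 1.1×1.19² = 1.55 mA.
V_DS = V_DD − I_D·R_D = 12 − 1.55×1.5 = 9.67 V.
Saturation requires V_DS ≥ V_GS − V_t = 1.19 V; 9.67 ≥ 1.19 ✓.

I_D ≈ 1.6 mA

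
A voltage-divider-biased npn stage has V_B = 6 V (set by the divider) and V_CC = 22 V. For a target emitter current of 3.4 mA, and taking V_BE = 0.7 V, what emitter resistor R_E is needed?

V_E = V_B − V_BE = 6 − 0.7 = 5.3 V.
R_E = V_E / I_E = 5.3 / 3.4 = 1.56 kΩ.

R_E ≈ 1.6 kΩ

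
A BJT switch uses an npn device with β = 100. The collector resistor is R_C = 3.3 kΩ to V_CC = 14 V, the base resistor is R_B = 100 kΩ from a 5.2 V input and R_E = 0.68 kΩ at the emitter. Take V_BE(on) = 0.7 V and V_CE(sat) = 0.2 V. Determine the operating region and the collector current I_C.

Assume active. Base-emitter loop: I_B = (V_BB − V_BE)/(R_B + (β+1)R_E) = (5.2 − 0.7)/(100 + 101×0.68) = 0.0267 mA.
I_C = β·I_B = 100×0.0267 = 2.67 mA.
V_CE = V_CC − I_C·R_C − I_E·R_E = 14 − 2.67×3.3 − 2.69×0.68 = 3.36 V > V_CE(sat), so the active-region assumption holds.

active; I_C ≈ 2.7 mA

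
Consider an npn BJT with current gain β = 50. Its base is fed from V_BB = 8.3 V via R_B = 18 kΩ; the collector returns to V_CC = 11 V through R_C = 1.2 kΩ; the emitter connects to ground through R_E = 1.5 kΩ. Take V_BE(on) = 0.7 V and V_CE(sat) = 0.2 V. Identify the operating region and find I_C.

saturation; I_C ≈ 4 mA

Assume active: I_B = (8.3 − 0.7)/(18 + 51×1.5) = 0.0804 mA, I_C = β·I_B = 4.02 mA.
Then V_CE = 11 − 4.02×1.2 − 4.1×1.5 = 0.0222 V < 0.2 V — the active assumption fails.
Re-solve with V_CE = 0.2 V. KCL at the emitter: V_E/R_E = (V_BB−0.7−V_E)/R_B + (V_CC−0.2−V_E)/R_C, giving V_E = 6.06 V.
I_C = (V_CC − 0.2 − V_E)/R_C = (10.8 − 6.06)/1.2 = 3.95 mA.
Check: I_B = (7.6 − 6.06)/18 = 0.0857 mA, and β·I_B = 4.29 mA > I_C, confirming saturation.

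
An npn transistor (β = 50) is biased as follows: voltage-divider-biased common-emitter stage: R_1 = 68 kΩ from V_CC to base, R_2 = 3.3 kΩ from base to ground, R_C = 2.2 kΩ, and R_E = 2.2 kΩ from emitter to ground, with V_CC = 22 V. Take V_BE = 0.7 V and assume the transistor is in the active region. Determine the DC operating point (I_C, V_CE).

I_C ≈ 0.14 mA, V_CE ≈ 21 V

Thevenize the base divider: V_Th = V_CC·R_2/(R_1+R_2) = 22×3.3/71.3 = 1.02 V, R_Th = R_1‖R_2 = 3.15 kΩ.
Base-emitter loop: V_Th = I_B·R_Th + V_BE + (β+1)I_B·R_E, so I_B = (1.02 − 0.7) / (3.15 + 51×2.2) = 0.00276 mA.
I_C = β·I_B = 50×0.00276 = 0.138 mA, and I_E = (β+1)I_B = 0.141 mA.
V_CE = V_CC − I_C·R_C − I_E·R_E = 22 − 0.138×2.2 − 0.141×2.2 = 21.4 V.
V_CE = 21.4 V > 0.2 V confirms active-region operation.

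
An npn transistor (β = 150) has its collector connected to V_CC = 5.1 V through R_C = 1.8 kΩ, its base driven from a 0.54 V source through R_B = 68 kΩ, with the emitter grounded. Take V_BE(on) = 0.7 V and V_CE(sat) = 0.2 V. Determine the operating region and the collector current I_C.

cutoff; I_C ≈ 0

V_BB = 0.54 V ≤ V_BE(on) = 0.7 V, so the base-emitter junction is not forward biased.
The transistor is in cutoff: I_B = I_C = 0.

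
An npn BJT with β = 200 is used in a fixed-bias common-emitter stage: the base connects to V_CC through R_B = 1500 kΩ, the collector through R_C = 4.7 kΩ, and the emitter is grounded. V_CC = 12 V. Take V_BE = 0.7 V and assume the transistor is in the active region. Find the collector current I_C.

Base loop: V_CC = I_B·R_B + V_BE, so I_B = (12 − 0.7)/1500 kΩ = 0.00753 mA.
In the active region I_C = β·I_B = 200 × 0.00753 = 1.51 mA.
Collector loop: V_CE = V_CC − I_C·R_C = 12 − 1.51×4.7 = 4.92 V.
Since V_CE = 4.92 V > V_CE(sat) ≈ 0.2 V, the transistor is in the active region as assumed.

I_C ≈ 1.5 mA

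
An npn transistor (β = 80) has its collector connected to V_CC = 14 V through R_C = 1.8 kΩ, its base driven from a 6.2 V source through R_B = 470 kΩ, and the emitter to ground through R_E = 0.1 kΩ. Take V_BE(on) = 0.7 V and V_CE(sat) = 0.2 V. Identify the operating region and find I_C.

Assume active. Base-emitter loop: I_B = (V_BB − V_BE)/(R_B + (β+1)R_E) = (6.2 − 0.7)/(470 + 81×0.1) = 0.0115 mA.
I_C = β·I_B = 80×0.0115 = 0.92 mA.
V_CE = V_CC − I_C·R_C − I_E·R_E = 14 − 0.92×1.8 − 0.932×0.1 = 12.3 V > V_CE(sat), so the active-region assumption holds.

active; I_C ≈ 0.92 mA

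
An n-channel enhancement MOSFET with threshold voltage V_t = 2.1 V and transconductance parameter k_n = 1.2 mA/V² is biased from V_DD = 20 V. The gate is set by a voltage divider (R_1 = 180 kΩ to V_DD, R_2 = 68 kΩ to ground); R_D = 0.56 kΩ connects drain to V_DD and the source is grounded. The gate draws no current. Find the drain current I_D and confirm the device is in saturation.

V_G = V_DD·R_2/(R_1+R_2) = 20×68/248 = 5.48 V. With the source grounded, V_GS = V_G = 5.48 V.
Assume saturation: I_D = (k_n/2)(V_GS − V_t)² = (1.2/2)×(5.48 − 2.1)² = 0.6×3.38² = 6.87 mA.
V_DS = V_DD − I_D·R_D = 20 − 6.87×0.56 = 16.2 V.
Saturation requires V_DS ≥ V_GS − V_t = 3.38 V; 16.2 ≥ 3.38 ✓.

I_D ≈ 6.9 mA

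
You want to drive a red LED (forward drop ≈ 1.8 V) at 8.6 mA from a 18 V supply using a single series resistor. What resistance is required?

R ≈ 1.9 kΩ

The resistor drops V_S − V_D = 18 − 1.8 = 16.2 V at 8.6 mA.
R = 16.2 V / 8.6 mA = 1.88 kΩ.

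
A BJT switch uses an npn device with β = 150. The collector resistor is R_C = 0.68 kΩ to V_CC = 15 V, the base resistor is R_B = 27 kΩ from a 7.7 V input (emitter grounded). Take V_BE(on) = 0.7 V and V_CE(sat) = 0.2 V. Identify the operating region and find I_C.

Assume active: I_B = (7.7 − 0.7)/27 = 0.259 mA, giving I_C = β·I_B = 38.9 mA.
But then V_CE = 15 − 38.9×0.68 = -11.4 V < V_CE(sat) = 0.2 V — impossible in the active region.
So the transistor is saturated. With V_CE = 0.2 V, I_C = (V_CC − 0.2)/R_C = 14.8/0.68 = 21.8 mA.
Check: β·I_B = 38.9 mA > I_C = 21.8 mA, confirming saturation.

saturation; I_C ≈ 22 mA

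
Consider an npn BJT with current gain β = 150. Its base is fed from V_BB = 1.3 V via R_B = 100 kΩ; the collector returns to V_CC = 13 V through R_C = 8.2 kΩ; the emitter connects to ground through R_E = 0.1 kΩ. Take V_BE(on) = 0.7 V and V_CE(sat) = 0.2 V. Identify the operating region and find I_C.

active; I_C ≈ 0.78 mA

Assume active. Base-emitter loop: I_B = (V_BB − V_BE)/(R_B + (β+1)R_E) = (1.3 − 0.7)/(100 + 151×0.1) = 0.00521 mA.
I_C = β·I_B = 150×0.00521 = 0.782 mA.
V_CE = V_CC − I_C·R_C − I_E·R_E = 13 − 0.782×8.2 − 0.787×0.1 = 6.51 V > V_CE(sat), so the active-region assumption holds.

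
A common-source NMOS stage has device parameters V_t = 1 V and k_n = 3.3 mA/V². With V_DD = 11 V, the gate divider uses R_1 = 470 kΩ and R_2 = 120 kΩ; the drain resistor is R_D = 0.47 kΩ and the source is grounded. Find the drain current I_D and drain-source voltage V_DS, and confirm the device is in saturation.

V_G = V_DD·R_2/(R_1+R_2) = 11×120/590 = 2.24 V. With the source grounded, V_GS = V_G = 2.24 V.
Assume saturation: I_D = (k_n/2)(V_GS − V_t)² = (3.3/2)×(2.24 − 1)² = 1.65×1.24² = 2.53 mA.
V_DS = V_DD − I_D·R_D = 11 − 2.53×0.47 = 9.81 V.
Saturation requires V_DS ≥ V_GS − V_t = 1.24 V; 9.81 ≥ 1.24 ✓.

I_D ≈ 2.5 mA, V_DS ≈ 9.8 V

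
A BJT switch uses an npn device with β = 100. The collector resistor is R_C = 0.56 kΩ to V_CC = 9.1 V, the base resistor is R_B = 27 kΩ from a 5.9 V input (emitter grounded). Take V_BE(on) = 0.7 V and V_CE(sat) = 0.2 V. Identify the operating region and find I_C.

saturation; I_C ≈ 16 mA

Assume active: I_B = (5.9 − 0.7)/27 = 0.193 mA, giving I_C = β·I_B = 19.3 mA.
But then V_CE = 9.1 − 19.3×0.56 = -1.69 V < V_CE(sat) = 0.2 V — impossible in the active region.
So the transistor is saturated. With V_CE = 0.2 V, I_C = (V_CC − 0.2)/R_C = 8.9/0.56 = 15.9 mA.
Check: β·I_B = 19.3 mA > I_C = 15.9 mA, confirming saturation.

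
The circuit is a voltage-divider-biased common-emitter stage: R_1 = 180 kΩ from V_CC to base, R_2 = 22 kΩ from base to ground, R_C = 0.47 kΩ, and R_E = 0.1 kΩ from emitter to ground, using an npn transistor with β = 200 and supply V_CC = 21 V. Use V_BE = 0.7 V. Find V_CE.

V_CE ≈ 16 V

Thevenize the base divider: V_Th = V_CC·R_2/(R_1+R_2) = 21×22/202 = 2.29 V, R_Th = R_1‖R_2 = 19.6 kΩ.
Base-emitter loop: V_Th = I_B·R_Th + V_BE + (β+1)I_B·R_E, so I_B = (2.29 − 0.7) / (19.6 + 201×0.1) = 0.04 mA.
I_C = β·I_B = 200×0.04 = 7.99 mA, and I_E = (β+1)I_B = 8.03 mA.
V_CE = V_CC − I_C·R_C − I_E·R_E = 21 − 7.99×0.47 − 8.03×0.1 = 16.4 V.
V_CE = 16.4 V > 0.2 V confirms active-region operation.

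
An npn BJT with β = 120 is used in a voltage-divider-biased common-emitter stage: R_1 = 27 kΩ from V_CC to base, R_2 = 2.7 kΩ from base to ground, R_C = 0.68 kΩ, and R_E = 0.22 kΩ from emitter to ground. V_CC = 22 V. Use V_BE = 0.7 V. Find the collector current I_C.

I_C ≈ 5.4 mA

Thevenize the base divider: V_Th = V_CC·R_2/(R_1+R_2) = 22×2.7/29.7 = 2 V, R_Th = R_1‖R_2 = 2.45 kΩ.
Base-emitter loop: V_Th = I_B·R_Th + V_BE + (β+1)I_B·R_E, so I_B = (2 − 0.7) / (2.45 + 121×0.22) = 0.0447 mA.
I_C = β·I_B = 120×0.0447 = 5.37 mA, and I_E = (β+1)I_B = 5.41 mA.
V_CE = V_CC − I_C·R_C − I_E·R_E = 22 − 5.37×0.68 − 5.41×0.22 = 17.2 V.
V_CE = 17.2 V > 0.2 V confirms active-region operation.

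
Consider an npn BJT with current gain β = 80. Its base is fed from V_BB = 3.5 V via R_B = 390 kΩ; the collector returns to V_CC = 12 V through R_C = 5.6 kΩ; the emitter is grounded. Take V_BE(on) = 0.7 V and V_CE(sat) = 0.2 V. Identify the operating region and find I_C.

active; I_C ≈ 0.57 mA

Assume active. Base-emitter loop: I_B = (V_BB − V_BE)/R_B = (3.5 − 0.7)/390 = 0.00718 mA.
I_C = β·I_B = 80×0.00718 = 0.574 mA.
V_CE = V_CC − I_C·R_C = 12 − 0.574×5.6 = 8.78 V > V_CE(sat), so the active-region assumption holds.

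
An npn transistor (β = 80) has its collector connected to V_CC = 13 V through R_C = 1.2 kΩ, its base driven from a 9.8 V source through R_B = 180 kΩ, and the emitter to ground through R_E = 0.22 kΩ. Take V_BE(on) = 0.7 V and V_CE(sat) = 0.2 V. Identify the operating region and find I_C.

active; I_C ≈ 3.7 mA

Assume active. Base-emitter loop: I_B = (V_BB − V_BE)/(R_B + (β+1)R_E) = (9.8 − 0.7)/(180 + 81×0.22) = 0.046 mA.
I_C = β·I_B = 80×0.046 = 3.68 mA.
V_CE = V_CC − I_C·R_C − I_E·R_E = 13 − 3.68×1.2 − 3.73×0.22 = 7.76 V > V_CE(sat), so the active-region assumption holds.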